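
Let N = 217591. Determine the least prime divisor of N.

217591 is odd.
Digit sum 25, not divisible by 3.
Ends in 1: not divisible by 5.
7: 217591 = 7·31084 + 3
11: 217591 = 11·19781

11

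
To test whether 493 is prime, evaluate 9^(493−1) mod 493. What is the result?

9^1 ≡ 9 (mod 493)
9^2 ≡ 9^2 = 81 ≡ 81 (mod 493)
9^4 ≡ 81^2 = 6561 ≡ 152 (mod 493)
9^8 ≡ 152^2 = 23104 ≡ 426 (mod 493)
9^16 ≡ 426^2 = 181476 ≡ 52 (mod 493)
9^32 ≡ 52^2 = 2704 ≡ 239 (mod 493)
9^64 ≡ 239^2 = 57121 ≡ 426 (mod 493)
9^128 ≡ 426^2 = 181476 ≡ 52 (mod 493)
9^256 ≡ 52^2 = 2704 ≡ 239 (mod 493)
492 = 256 + 128 + 64 + 32 + 8 + 4 in binary powers of 2.
So 9^492 ≡ 239 · 52 · 426 · 239 · 426 · 152 ≡ 458 (mod 493).
Since 458 ≠ 1, base 9 is a Fermat witness: 493 is composite.

458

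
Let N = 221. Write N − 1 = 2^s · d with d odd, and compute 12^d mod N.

221 − 1 = 220 = 2^2 · 55, so d = 55.
12^1 ≡ 12 (mod 221)
12^2 ≡ 12^2 = 144 ≡ 144 (mod 221)
12^4 ≡ 144^2 = 20736 ≡ 183 (mod 221)
12^8 ≡ 183^2 = 33489 ≡ 118 (mod 221)
12^16 ≡ 118^2 = 13924 ≡ 1 (mod 221)
12^32 ≡ 1^2 = 1 ≡ 1 (mod 221)
55 = 32 + 16 + 4 + 2 + 1 in binary powers of 2.
So 12^55 ≡ 1 · 1 · 183 · 144 · 12 ≡ 194 (mod 221).
Squaring chain: 194 → 66; never reaches −1, so base 12 is a Miller–Rabin witness that 221 is composite.

194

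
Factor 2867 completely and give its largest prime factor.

61

2867 = 47 · 61
61 is prime.
So 2867 = 47 · 61; the largest prime factor is 61.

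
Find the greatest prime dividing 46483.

47

46483 = 23 · 2021
2021 = 43 · 47
47 is prime.
So 46483 = 23 · 43 · 47; the largest prime factor is 47.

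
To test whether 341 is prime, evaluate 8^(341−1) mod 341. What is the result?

8^1 ≡ 8 (mod 341)
8^2 ≡ 8^2 = 64 ≡ 64 (mod 341)
8^4 ≡ 64^2 = 4096 ≡ 4 (mod 341)
8^8 ≡ 4^2 = 16 ≡ 16 (mod 341)
8^16 ≡ 16^2 = 256 ≡ 256 (mod 341)
8^32 ≡ 256^2 = 65536 ≡ 64 (mod 341)
8^64 ≡ 64^2 = 4096 ≡ 4 (mod 341)
8^128 ≡ 4^2 = 16 ≡ 16 (mod 341)
8^256 ≡ 16^2 = 256 ≡ 256 (mod 341)
340 = 256 + 64 + 16 + 4 in binary powers of 2.
So 8^340 ≡ 256 · 4 · 256 · 4 ≡ 1 (mod 341).
Since the result is 1, base 8 gives no evidence that 341 is composite.

1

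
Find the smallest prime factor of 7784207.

7784207 is odd.
Digit sum 35, not divisible by 3.
Ends in 7: not divisible by 5.
7: 7784207 = 7·1112029 + 4
11: 7784207 = 11·707655 + 2
13: 7784207 = 13·598785 + 2
17: 7784207 = 17·457894 + 9
19: 7784207 = 19·409695 + 2
23: 7784207 = 23·338443 + 18
29: 7784207 = 29·268420 + 27
31: 7784207 = 31·251103 + 14
37: 7784207 = 37·210383 + 36
41: 7784207 = 41·189858 + 29
43: 7784207 = 43·181028 + 3
47: 7784207 = 47·165621 + 20
53: 7784207 = 53·146871 + 44
59: 7784207 = 59·131935 + 42
61: 7784207 = 61·127609 + 58
67: 7784207 = 67·116182 + 13
71: 7784207 = 71·109636 + 51
73: 7784207 = 73·106632 + 71
79: 7784207 = 79·98534 + 21
83: 7784207 = 83·93785 + 52
89: 7784207 = 89·87463

89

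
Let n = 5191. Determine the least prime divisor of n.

29

5191 is odd.
Digit sum 16, not divisible by 3.
Ends in 1: not divisible by 5.
7: 5191 = 7·741 + 4
11: 5191 = 11·471 + 10
13: 5191 = 13·399 + 4
17: 5191 = 17·305 + 6
19: 5191 = 19·273 + 4
23: 5191 = 23·225 + 16
29: 5191 = 29·179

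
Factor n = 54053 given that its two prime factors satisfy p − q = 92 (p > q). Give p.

Since p = q + 92, we have 54053 = q(q + 92), so q² + 92q − 54053 = 0.
Discriminant: 92² + 4·54053 = 8464 + 216212 = 224676; √224676 = 474.
q = (−92 + 474)/2 = 191, and p = q + 92 = 283.
Check: 191 · 283 = 54053.

283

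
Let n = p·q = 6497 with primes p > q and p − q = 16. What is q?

73

Since p = q + 16, we have 6497 = q(q + 16), so q² + 16q − 6497 = 0.
Discriminant: 16² + 4·6497 = 256 + 25988 = 26244; √26244 = 162.
q = (−16 + 162)/2 = 73, and p = q + 16 = 89.
Check: 73 · 89 = 6497.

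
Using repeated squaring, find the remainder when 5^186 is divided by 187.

5^1 ≡ 5 (mod 187)
5^2 ≡ 5^2 = 25 ≡ 25 (mod 187)
5^4 ≡ 25^2 = 625 ≡ 64 (mod 187)
5^8 ≡ 64^2 = 4096 ≡ 169 (mod 187)
5^16 ≡ 169^2 = 28561 ≡ 137 (mod 187)
5^32 ≡ 137^2 = 18769 ≡ 69 (mod 187)
5^64 ≡ 69^2 = 4761 ≡ 86 (mod 187)
5^128 ≡ 86^2 = 7396 ≡ 103 (mod 187)
186 = 128 + 32 + 16 + 8 + 2 in binary powers of 2.
So 5^186 ≡ 103 · 69 · 137 · 169 · 25 ≡ 60 (mod 187).
Since 60 ≠ 1, base 5 is a Fermat witness: 187 is composite.

60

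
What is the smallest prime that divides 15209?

67

15209 is odd.
Digit sum 17, not divisible by 3.
Ends in 9: not divisible by 5.
7: 15209 = 7·2172 + 5
11: 15209 = 11·1382 + 7
13: 15209 = 13·1169 + 12
17: 15209 = 17·894 + 11
19: 15209 = 19·800 + 9
23: 15209 = 23·661 + 6
29: 15209 = 29·524 + 13
31: 15209 = 31·490 + 19
37: 15209 = 37·411 + 2
41: 15209 = 41·370 + 39
43: 15209 = 43·353 + 30
47: 15209 = 47·323 + 28
53: 15209 = 53·286 + 51
59: 15209 = 59·257 + 46
61: 15209 = 61·249 + 20
67: 15209 = 67·227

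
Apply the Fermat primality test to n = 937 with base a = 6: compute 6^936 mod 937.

1

6^1 ≡ 6 (mod 937)
6^2 ≡ 6^2 = 36 ≡ 36 (mod 937)
6^4 ≡ 36^2 = 1296 ≡ 359 (mod 937)
6^8 ≡ 359^2 = 128881 ≡ 512 (mod 937)
6^16 ≡ 512^2 = 262144 ≡ 721 (mod 937)
6^32 ≡ 721^2 = 519841 ≡ 743 (mod 937)
6^64 ≡ 743^2 = 552049 ≡ 156 (mod 937)
6^128 ≡ 156^2 = 24336 ≡ 911 (mod 937)
6^256 ≡ 911^2 = 829921 ≡ 676 (mod 937)
6^512 ≡ 676^2 = 456976 ≡ 657 (mod 937)
936 = 512 + 256 + 128 + 32 + 8 in binary powers of 2.
So 6^936 ≡ 657 · 676 · 911 · 743 · 512 ≡ 1 (mod 937).
Since the result is 1, base 6 gives no evidence that 937 is composite.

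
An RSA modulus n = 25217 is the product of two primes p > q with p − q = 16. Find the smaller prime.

151

Since p = q + 16, we have 25217 = q(q + 16), so q² + 16q − 25217 = 0.
Discriminant: 16² + 4·25217 = 256 + 100868 = 101124; √101124 = 318.
q = (−16 + 318)/2 = 151, and p = q + 16 = 167.
Check: 151 · 167 = 25217.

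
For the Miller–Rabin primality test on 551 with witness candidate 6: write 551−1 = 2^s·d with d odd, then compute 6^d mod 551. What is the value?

551 − 1 = 550 = 2^1 · 275, so d = 275.
6^1 ≡ 6 (mod 551)
6^2 ≡ 6^2 = 36 ≡ 36 (mod 551)
6^4 ≡ 36^2 = 1296 ≡ 194 (mod 551)
6^8 ≡ 194^2 = 37636 ≡ 168 (mod 551)
6^16 ≡ 168^2 = 28224 ≡ 123 (mod 551)
6^32 ≡ 123^2 = 15129 ≡ 252 (mod 551)
6^64 ≡ 252^2 = 63504 ≡ 139 (mod 551)
6^128 ≡ 139^2 = 19321 ≡ 36 (mod 551)
6^256 ≡ 36^2 = 1296 ≡ 194 (mod 551)
275 = 256 + 16 + 2 + 1 in binary powers of 2.
So 6^275 ≡ 194 · 123 · 36 · 6 ≡ 138 (mod 551).
Squaring chain: 138; never reaches −1, so base 6 is a Miller–Rabin witness that 551 is composite.

138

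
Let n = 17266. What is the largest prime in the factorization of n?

17266 = 2 · 8633
8633 = 89 · 97
97 is prime.
So 17266 = 2 · 89 · 97; the largest prime factor is 97.

97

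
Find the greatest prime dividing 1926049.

89

1926049 = 17 · 113297
113297 = 19 · 5963
5963 = 67 · 89
89 is prime.
So 1926049 = 17 · 19 · 67 · 89; the largest prime factor is 89.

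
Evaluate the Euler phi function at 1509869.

Factor: 1509869 = 59 · 157 · 163.
φ(1509869) = (59−1) · (157−1) · (163−1) = 58 · 156 · 162 = 1465776.

1465776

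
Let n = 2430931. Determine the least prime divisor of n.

41

2430931 is odd.
Digit sum 22, not divisible by 3.
Ends in 1: not divisible by 5.
7: 2430931 = 7·347275 + 6
11: 2430931 = 11·220993 + 8
13: 2430931 = 13·186994 + 9
17: 2430931 = 17·142995 + 16
19: 2430931 = 19·127943 + 14
23: 2430931 = 23·105692 + 15
29: 2430931 = 29·83825 + 6
31: 2430931 = 31·78417 + 4
37: 2430931 = 37·65700 + 31
41: 2430931 = 41·59291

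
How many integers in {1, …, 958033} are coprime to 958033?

926640

Factor: 958033 = 67 · 79 · 181.
φ(958033) = (67−1) · (79−1) · (181−1) = 66 · 78 · 180 = 926640.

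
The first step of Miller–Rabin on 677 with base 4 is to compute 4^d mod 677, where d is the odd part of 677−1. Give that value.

677 − 1 = 676 = 2^2 · 169, so d = 169.
4^1 ≡ 4 (mod 677)
4^2 ≡ 4^2 = 16 ≡ 16 (mod 677)
4^4 ≡ 16^2 = 256 ≡ 256 (mod 677)
4^8 ≡ 256^2 = 65536 ≡ 544 (mod 677)
4^16 ≡ 544^2 = 295936 ≡ 87 (mod 677)
4^32 ≡ 87^2 = 7569 ≡ 122 (mod 677)
4^64 ≡ 122^2 = 14884 ≡ 667 (mod 677)
4^128 ≡ 667^2 = 444889 ≡ 100 (mod 677)
169 = 128 + 32 + 8 + 1 in binary powers of 2.
So 4^169 ≡ 100 · 122 · 544 · 4 ≡ 676 (mod 677).
Since 4^d ≡ 676 (mod 677), base 4 does not prove 677 composite.

676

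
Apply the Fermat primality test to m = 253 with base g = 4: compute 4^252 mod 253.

4^1 ≡ 4 (mod 253)
4^2 ≡ 4^2 = 16 ≡ 16 (mod 253)
4^4 ≡ 16^2 = 256 ≡ 3 (mod 253)
4^8 ≡ 3^2 = 9 ≡ 9 (mod 253)
4^16 ≡ 9^2 = 81 ≡ 81 (mod 253)
4^32 ≡ 81^2 = 6561 ≡ 236 (mod 253)
4^64 ≡ 236^2 = 55696 ≡ 36 (mod 253)
4^128 ≡ 36^2 = 1296 ≡ 31 (mod 253)
252 = 128 + 64 + 32 + 16 + 8 + 4 in binary powers of 2.
So 4^252 ≡ 31 · 36 · 236 · 81 · 9 · 3 ≡ 236 (mod 253).
Since 236 ≠ 1, base 4 is a Fermat witness: 253 is composite.

236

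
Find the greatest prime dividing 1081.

47

1081 = 23 · 47
47 is prime.
So 1081 = 23 · 47; the largest prime factor is 47.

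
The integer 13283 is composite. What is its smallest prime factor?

37

13283 is odd.
Digit sum 17, not divisible by 3.
Ends in 3: not divisible by 5.
7: 13283 = 7·1897 + 4
11: 13283 = 11·1207 + 6
13: 13283 = 13·1021 + 10
17: 13283 = 17·781 + 6
19: 13283 = 19·699 + 2
23: 13283 = 23·577 + 12
29: 13283 = 29·458 + 1
31: 13283 = 31·428 + 15
37: 13283 = 37·359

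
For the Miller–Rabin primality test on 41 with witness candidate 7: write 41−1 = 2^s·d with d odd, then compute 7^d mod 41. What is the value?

38

41 − 1 = 40 = 2^3 · 5, so d = 5.
7^1 ≡ 7 (mod 41)
7^2 ≡ 7^2 = 49 ≡ 8 (mod 41)
7^4 ≡ 8^2 = 64 ≡ 23 (mod 41)
5 = 4 + 1 in binary powers of 2.
So 7^5 ≡ 23 · 7 ≡ 38 (mod 41).
Squaring chain: 38 → 9 → 40; reaches −1, so base 7 does not prove 41 composite.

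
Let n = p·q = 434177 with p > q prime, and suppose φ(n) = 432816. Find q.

509

φ(n) = (p−1)(q−1) = n − (p+q) + 1, so p + q = 434177 − 432816 + 1 = 1362.
p and q are the roots of t² − 1362t + 434177 = 0.
Discriminant: 1362² − 4·434177 = 1855044 − 1736708 = 118336; √118336 = 344.
q = (1362 − 344)/2 = 509, p = (1362 + 344)/2 = 853.
Check: 509 · 853 = 434177.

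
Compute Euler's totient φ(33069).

21600

Factor: 33069 = 3 · 73 · 151.
φ(33069) = (3−1) · (73−1) · (151−1) = 2 · 72 · 150 = 21600.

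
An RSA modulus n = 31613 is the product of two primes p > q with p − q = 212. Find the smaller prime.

Since p = q + 212, we have 31613 = q(q + 212), so q² + 212q − 31613 = 0.
Discriminant: 212² + 4·31613 = 44944 + 126452 = 171396; √171396 = 414.
q = (−212 + 414)/2 = 101, and p = q + 212 = 313.
Check: 101 · 313 = 31613.

101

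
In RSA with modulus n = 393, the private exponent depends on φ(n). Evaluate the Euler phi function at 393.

260

Factor: 393 = 3 · 131.
φ(393) = (3−1) · (131−1) = 2 · 130 = 260.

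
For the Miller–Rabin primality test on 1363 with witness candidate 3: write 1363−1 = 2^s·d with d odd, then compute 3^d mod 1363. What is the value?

1363 − 1 = 1362 = 2^1 · 681, so d = 681.
3^1 ≡ 3 (mod 1363)
3^2 ≡ 3^2 = 9 ≡ 9 (mod 1363)
3^4 ≡ 9^2 = 81 ≡ 81 (mod 1363)
3^8 ≡ 81^2 = 6561 ≡ 1109 (mod 1363)
3^16 ≡ 1109^2 = 1229881 ≡ 455 (mod 1363)
3^32 ≡ 455^2 = 207025 ≡ 1212 (mod 1363)
3^64 ≡ 1212^2 = 1468944 ≡ 993 (mod 1363)
3^128 ≡ 993^2 = 986049 ≡ 600 (mod 1363)
3^256 ≡ 600^2 = 360000 ≡ 168 (mod 1363)
3^512 ≡ 168^2 = 28224 ≡ 964 (mod 1363)
681 = 512 + 128 + 32 + 8 + 1 in binary powers of 2.
So 3^681 ≡ 964 · 600 · 1212 · 1109 · 3 ≡ 108 (mod 1363).
Squaring chain: 108; never reaches −1, so base 3 is a Miller–Rabin witness that 1363 is composite.

108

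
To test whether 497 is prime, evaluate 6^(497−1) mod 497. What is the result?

435

6^1 ≡ 6 (mod 497)
6^2 ≡ 6^2 = 36 ≡ 36 (mod 497)
6^4 ≡ 36^2 = 1296 ≡ 302 (mod 497)
6^8 ≡ 302^2 = 91204 ≡ 253 (mod 497)
6^16 ≡ 253^2 = 64009 ≡ 393 (mod 497)
6^32 ≡ 393^2 = 154449 ≡ 379 (mod 497)
6^64 ≡ 379^2 = 143641 ≡ 8 (mod 497)
6^128 ≡ 8^2 = 64 ≡ 64 (mod 497)
6^256 ≡ 64^2 = 4096 ≡ 120 (mod 497)
496 = 256 + 128 + 64 + 32 + 16 in binary powers of 2.
So 6^496 ≡ 120 · 64 · 8 · 379 · 393 ≡ 435 (mod 497).
Since 435 ≠ 1, base 6 is a Fermat witness: 497 is composite.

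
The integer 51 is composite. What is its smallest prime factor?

3

51 is odd.
Digit sum 6, divisible by 3.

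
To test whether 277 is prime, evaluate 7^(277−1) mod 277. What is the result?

7^1 ≡ 7 (mod 277)
7^2 ≡ 7^2 = 49 ≡ 49 (mod 277)
7^4 ≡ 49^2 = 2401 ≡ 185 (mod 277)
7^8 ≡ 185^2 = 34225 ≡ 154 (mod 277)
7^16 ≡ 154^2 = 23716 ≡ 171 (mod 277)
7^32 ≡ 171^2 = 29241 ≡ 156 (mod 277)
7^64 ≡ 156^2 = 24336 ≡ 237 (mod 277)
7^128 ≡ 237^2 = 56169 ≡ 215 (mod 277)
7^256 ≡ 215^2 = 46225 ≡ 243 (mod 277)
276 = 256 + 16 + 4 in binary powers of 2.
So 7^276 ≡ 243 · 171 · 185 ≡ 1 (mod 277).
Since the result is 1, base 7 gives no evidence that 277 is composite.

1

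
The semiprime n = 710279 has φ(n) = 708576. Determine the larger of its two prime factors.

977

φ(n) = (p−1)(q−1) = n − (p+q) + 1, so p + q = 710279 − 708576 + 1 = 1704.
p and q are the roots of t² − 1704t + 710279 = 0.
Discriminant: 1704² − 4·710279 = 2903616 − 2841116 = 62500; √62500 = 250.
q = (1704 − 250)/2 = 727, p = (1704 + 250)/2 = 977.
Check: 727 · 977 = 710279.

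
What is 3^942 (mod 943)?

278

3^1 ≡ 3 (mod 943)
3^2 ≡ 3^2 = 9 ≡ 9 (mod 943)
3^4 ≡ 9^2 = 81 ≡ 81 (mod 943)
3^8 ≡ 81^2 = 6561 ≡ 903 (mod 943)
3^16 ≡ 903^2 = 815409 ≡ 657 (mod 943)
3^32 ≡ 657^2 = 431649 ≡ 698 (mod 943)
3^64 ≡ 698^2 = 487204 ≡ 616 (mod 943)
3^128 ≡ 616^2 = 379456 ≡ 370 (mod 943)
3^256 ≡ 370^2 = 136900 ≡ 165 (mod 943)
3^512 ≡ 165^2 = 27225 ≡ 821 (mod 943)
942 = 512 + 256 + 128 + 32 + 8 + 4 + 2 in binary powers of 2.
So 3^942 ≡ 821 · 165 · 370 · 698 · 903 · 81 · 9 ≡ 278 (mod 943).
Since 278 ≠ 1, base 3 is a Fermat witness: 943 is composite.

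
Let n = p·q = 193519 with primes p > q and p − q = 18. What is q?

Since p = q + 18, we have 193519 = q(q + 18), so q² + 18q − 193519 = 0.
Discriminant: 18² + 4·193519 = 324 + 774076 = 774400; √774400 = 880.
q = (−18 + 880)/2 = 431, and p = q + 18 = 449.
Check: 431 · 449 = 193519.

431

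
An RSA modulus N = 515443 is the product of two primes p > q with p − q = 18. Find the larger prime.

Since p = q + 18, we have 515443 = q(q + 18), so q² + 18q − 515443 = 0.
Discriminant: 18² + 4·515443 = 324 + 2061772 = 2062096; √2062096 = 1436.
q = (−18 + 1436)/2 = 709, and p = q + 18 = 727.
Check: 709 · 727 = 515443.

727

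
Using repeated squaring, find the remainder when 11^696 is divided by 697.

11^1 ≡ 11 (mod 697)
11^2 ≡ 11^2 = 121 ≡ 121 (mod 697)
11^4 ≡ 121^2 = 14641 ≡ 4 (mod 697)
11^8 ≡ 4^2 = 16 ≡ 16 (mod 697)
11^16 ≡ 16^2 = 256 ≡ 256 (mod 697)
11^32 ≡ 256^2 = 65536 ≡ 18 (mod 697)
11^64 ≡ 18^2 = 324 ≡ 324 (mod 697)
11^128 ≡ 324^2 = 104976 ≡ 426 (mod 697)
11^256 ≡ 426^2 = 181476 ≡ 256 (mod 697)
11^512 ≡ 256^2 = 65536 ≡ 18 (mod 697)
696 = 512 + 128 + 32 + 16 + 8 in binary powers of 2.
So 11^696 ≡ 18 · 426 · 18 · 256 · 16 ≡ 543 (mod 697).
Since 543 ≠ 1, base 11 is a Fermat witness: 697 is composite.

543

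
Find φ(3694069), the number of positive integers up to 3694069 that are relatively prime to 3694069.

Factor: 3694069 = 131 · 163 · 173.
φ(3694069) = (131−1) · (163−1) · (173−1) = 130 · 162 · 172 = 3622320.

3622320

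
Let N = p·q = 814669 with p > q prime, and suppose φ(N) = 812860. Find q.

φ(n) = (p−1)(q−1) = n − (p+q) + 1, so p + q = 814669 − 812860 + 1 = 1810.
p and q are the roots of t² − 1810t + 814669 = 0.
Discriminant: 1810² − 4·814669 = 3276100 − 3258676 = 17424; √17424 = 132.
q = (1810 − 132)/2 = 839, p = (1810 + 132)/2 = 971.
Check: 839 · 971 = 814669.

839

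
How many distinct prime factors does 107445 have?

107445 = 3 · 35815
35815 = 5 · 7163
7163 = 13 · 551
551 = 19 · 29
107445 = 3 · 5 · 13 · 19 · 29, which has 5 distinct prime factors.

5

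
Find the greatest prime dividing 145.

145 = 5 · 29
29 is prime.
So 145 = 5 · 29; the largest prime factor is 29.

29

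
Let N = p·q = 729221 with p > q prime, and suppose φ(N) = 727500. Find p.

971

φ(n) = (p−1)(q−1) = n − (p+q) + 1, so p + q = 729221 − 727500 + 1 = 1722.
p and q are the roots of t² − 1722t + 729221 = 0.
Discriminant: 1722² − 4·729221 = 2965284 − 2916884 = 48400; √48400 = 220.
q = (1722 − 220)/2 = 751, p = (1722 + 220)/2 = 971.
Check: 751 · 971 = 729221.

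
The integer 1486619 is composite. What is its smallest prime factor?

41

1486619 is odd.
Digit sum 35, not divisible by 3.
Ends in 9: not divisible by 5.
7: 1486619 = 7·212374 + 1
11: 1486619 = 11·135147 + 2
13: 1486619 = 13·114355 + 4
17: 1486619 = 17·87448 + 3
19: 1486619 = 19·78243 + 2
23: 1486619 = 23·64635 + 14
29: 1486619 = 29·51262 + 21
31: 1486619 = 31·47955 + 14
37: 1486619 = 37·40178 + 33
41: 1486619 = 41·36259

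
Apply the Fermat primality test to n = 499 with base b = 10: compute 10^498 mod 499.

10^1 ≡ 10 (mod 499)
10^2 ≡ 10^2 = 100 ≡ 100 (mod 499)
10^4 ≡ 100^2 = 10000 ≡ 20 (mod 499)
10^8 ≡ 20^2 = 400 ≡ 400 (mod 499)
10^16 ≡ 400^2 = 160000 ≡ 320 (mod 499)
10^32 ≡ 320^2 = 102400 ≡ 105 (mod 499)
10^64 ≡ 105^2 = 11025 ≡ 47 (mod 499)
10^128 ≡ 47^2 = 2209 ≡ 213 (mod 499)
10^256 ≡ 213^2 = 45369 ≡ 459 (mod 499)
498 = 256 + 128 + 64 + 32 + 16 + 2 in binary powers of 2.
So 10^498 ≡ 459 · 213 · 47 · 105 · 320 · 100 ≡ 1 (mod 499).
Since the result is 1, base 10 gives no evidence that 499 is composite.

1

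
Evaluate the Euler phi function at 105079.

94656

Factor: 105079 = 13 · 59 · 137.
φ(105079) = (13−1) · (59−1) · (137−1) = 12 · 58 · 136 = 94656.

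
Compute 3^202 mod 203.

3^1 ≡ 3 (mod 203)
3^2 ≡ 3^2 = 9 ≡ 9 (mod 203)
3^4 ≡ 9^2 = 81 ≡ 81 (mod 203)
3^8 ≡ 81^2 = 6561 ≡ 65 (mod 203)
3^16 ≡ 65^2 = 4225 ≡ 165 (mod 203)
3^32 ≡ 165^2 = 27225 ≡ 23 (mod 203)
3^64 ≡ 23^2 = 529 ≡ 123 (mod 203)
3^128 ≡ 123^2 = 15129 ≡ 107 (mod 203)
202 = 128 + 64 + 8 + 2 in binary powers of 2.
So 3^202 ≡ 107 · 123 · 65 · 9 ≡ 4 (mod 203).
Since 4 ≠ 1, base 3 is a Fermat witness: 203 is composite.

4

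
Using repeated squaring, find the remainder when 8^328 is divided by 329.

260

8^1 ≡ 8 (mod 329)
8^2 ≡ 8^2 = 64 ≡ 64 (mod 329)
8^4 ≡ 64^2 = 4096 ≡ 148 (mod 329)
8^8 ≡ 148^2 = 21904 ≡ 190 (mod 329)
8^16 ≡ 190^2 = 36100 ≡ 239 (mod 329)
8^32 ≡ 239^2 = 57121 ≡ 204 (mod 329)
8^64 ≡ 204^2 = 41616 ≡ 162 (mod 329)
8^128 ≡ 162^2 = 26244 ≡ 253 (mod 329)
8^256 ≡ 253^2 = 64009 ≡ 183 (mod 329)
328 = 256 + 64 + 8 in binary powers of 2.
So 8^328 ≡ 183 · 162 · 190 ≡ 260 (mod 329).
Since 260 ≠ 1, base 8 is a Fermat witness: 329 is composite.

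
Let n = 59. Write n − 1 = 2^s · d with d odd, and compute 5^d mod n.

59 − 1 = 58 = 2^1 · 29, so d = 29.
5^1 ≡ 5 (mod 59)
5^2 ≡ 5^2 = 25 ≡ 25 (mod 59)
5^4 ≡ 25^2 = 625 ≡ 35 (mod 59)
5^8 ≡ 35^2 = 1225 ≡ 45 (mod 59)
5^16 ≡ 45^2 = 2025 ≡ 19 (mod 59)
29 = 16 + 8 + 4 + 1 in binary powers of 2.
So 5^29 ≡ 19 · 45 · 35 · 5 ≡ 1 (mod 59).
Since 5^d ≡ 1 (mod 59), base 5 does not prove 59 composite.

1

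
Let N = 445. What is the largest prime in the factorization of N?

89

445 = 5 · 89
89 is prime.
So 445 = 5 · 89; the largest prime factor is 89.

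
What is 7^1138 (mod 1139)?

7^1 ≡ 7 (mod 1139)
7^2 ≡ 7^2 = 49 ≡ 49 (mod 1139)
7^4 ≡ 49^2 = 2401 ≡ 123 (mod 1139)
7^8 ≡ 123^2 = 15129 ≡ 322 (mod 1139)
7^16 ≡ 322^2 = 103684 ≡ 35 (mod 1139)
7^32 ≡ 35^2 = 1225 ≡ 86 (mod 1139)
7^64 ≡ 86^2 = 7396 ≡ 562 (mod 1139)
7^128 ≡ 562^2 = 315844 ≡ 341 (mod 1139)
7^256 ≡ 341^2 = 116281 ≡ 103 (mod 1139)
7^512 ≡ 103^2 = 10609 ≡ 358 (mod 1139)
7^1024 ≡ 358^2 = 128164 ≡ 596 (mod 1139)
1138 = 1024 + 64 + 32 + 16 + 2 in binary powers of 2.
So 7^1138 ≡ 596 · 562 · 86 · 35 · 49 ≡ 236 (mod 1139).
Since 236 ≠ 1, base 7 is a Fermat witness: 1139 is composite.

236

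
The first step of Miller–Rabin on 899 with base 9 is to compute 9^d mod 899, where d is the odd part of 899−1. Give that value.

899 − 1 = 898 = 2^1 · 449, so d = 449.
9^1 ≡ 9 (mod 899)
9^2 ≡ 9^2 = 81 ≡ 81 (mod 899)
9^4 ≡ 81^2 = 6561 ≡ 268 (mod 899)
9^8 ≡ 268^2 = 71824 ≡ 803 (mod 899)
9^16 ≡ 803^2 = 644809 ≡ 226 (mod 899)
9^32 ≡ 226^2 = 51076 ≡ 732 (mod 899)
9^64 ≡ 732^2 = 535824 ≡ 20 (mod 899)
9^128 ≡ 20^2 = 400 ≡ 400 (mod 899)
9^256 ≡ 400^2 = 160000 ≡ 877 (mod 899)
449 = 256 + 128 + 64 + 1 in binary powers of 2.
So 9^449 ≡ 877 · 400 · 20 · 9 ≡ 38 (mod 899).
Squaring chain: 38; never reaches −1, so base 9 is a Miller–Rabin witness that 899 is composite.

38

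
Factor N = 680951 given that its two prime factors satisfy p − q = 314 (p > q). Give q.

Since p = q + 314, we have 680951 = q(q + 314), so q² + 314q − 680951 = 0.
Discriminant: 314² + 4·680951 = 98596 + 2723804 = 2822400; √2822400 = 1680.
q = (−314 + 1680)/2 = 683, and p = q + 314 = 997.
Check: 683 · 997 = 680951.

683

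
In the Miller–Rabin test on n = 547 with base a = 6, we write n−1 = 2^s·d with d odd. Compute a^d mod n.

1

547 − 1 = 546 = 2^1 · 273, so d = 273.
6^1 ≡ 6 (mod 547)
6^2 ≡ 6^2 = 36 ≡ 36 (mod 547)
6^4 ≡ 36^2 = 1296 ≡ 202 (mod 547)
6^8 ≡ 202^2 = 40804 ≡ 326 (mod 547)
6^16 ≡ 326^2 = 106276 ≡ 158 (mod 547)
6^32 ≡ 158^2 = 24964 ≡ 349 (mod 547)
6^64 ≡ 349^2 = 121801 ≡ 367 (mod 547)
6^128 ≡ 367^2 = 134689 ≡ 127 (mod 547)
6^256 ≡ 127^2 = 16129 ≡ 266 (mod 547)
273 = 256 + 16 + 1 in binary powers of 2.
So 6^273 ≡ 266 · 158 · 6 ≡ 1 (mod 547).
Since 6^d ≡ 1 (mod 547), base 6 does not prove 547 composite.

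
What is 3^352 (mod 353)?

1

3^1 ≡ 3 (mod 353)
3^2 ≡ 3^2 = 9 ≡ 9 (mod 353)
3^4 ≡ 9^2 = 81 ≡ 81 (mod 353)
3^8 ≡ 81^2 = 6561 ≡ 207 (mod 353)
3^16 ≡ 207^2 = 42849 ≡ 136 (mod 353)
3^32 ≡ 136^2 = 18496 ≡ 140 (mod 353)
3^64 ≡ 140^2 = 19600 ≡ 185 (mod 353)
3^128 ≡ 185^2 = 34225 ≡ 337 (mod 353)
3^256 ≡ 337^2 = 113569 ≡ 256 (mod 353)
352 = 256 + 64 + 32 in binary powers of 2.
So 3^352 ≡ 256 · 185 · 140 ≡ 1 (mod 353).
Since the result is 1, base 3 gives no evidence that 353 is composite.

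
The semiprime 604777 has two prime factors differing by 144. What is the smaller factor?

Since p = q + 144, we have 604777 = q(q + 144), so q² + 144q − 604777 = 0.
Discriminant: 144² + 4·604777 = 20736 + 2419108 = 2439844; √2439844 = 1562.
q = (−144 + 1562)/2 = 709, and p = q + 144 = 853.
Check: 709 · 853 = 604777.

709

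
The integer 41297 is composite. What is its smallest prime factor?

61

41297 is odd.
Digit sum 23, not divisible by 3.
Ends in 7: not divisible by 5.
7: 41297 = 7·5899 + 4
11: 41297 = 11·3754 + 3
13: 41297 = 13·3176 + 9
17: 41297 = 17·2429 + 4
19: 41297 = 19·2173 + 10
23: 41297 = 23·1795 + 12
29: 41297 = 29·1424 + 1
31: 41297 = 31·1332 + 5
37: 41297 = 37·1116 + 5
41: 41297 = 41·1007 + 10
43: 41297 = 43·960 + 17
47: 41297 = 47·878 + 31
53: 41297 = 53·779 + 10
59: 41297 = 59·699 + 56
61: 41297 = 61·677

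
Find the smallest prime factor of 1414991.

1414991 is odd.
Digit sum 29, not divisible by 3.
Ends in 1: not divisible by 5.
7: 1414991 = 7·202141 + 4
11: 1414991 = 11·128635 + 6
13: 1414991 = 13·108845 + 6
17: 1414991 = 17·83234 + 13
19: 1414991 = 19·74473 + 4
23: 1414991 = 23·61521 + 8
29: 1414991 = 29·48792 + 23
31: 1414991 = 31·45644 + 27
37: 1414991 = 37·38243

37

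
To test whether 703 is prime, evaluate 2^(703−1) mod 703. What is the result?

2^1 ≡ 2 (mod 703)
2^2 ≡ 2^2 = 4 ≡ 4 (mod 703)
2^4 ≡ 4^2 = 16 ≡ 16 (mod 703)
2^8 ≡ 16^2 = 256 ≡ 256 (mod 703)
2^16 ≡ 256^2 = 65536 ≡ 157 (mod 703)
2^32 ≡ 157^2 = 24649 ≡ 44 (mod 703)
2^64 ≡ 44^2 = 1936 ≡ 530 (mod 703)
2^128 ≡ 530^2 = 280900 ≡ 403 (mod 703)
2^256 ≡ 403^2 = 162409 ≡ 16 (mod 703)
2^512 ≡ 16^2 = 256 ≡ 256 (mod 703)
702 = 512 + 128 + 32 + 16 + 8 + 4 + 2 in binary powers of 2.
So 2^702 ≡ 256 · 403 · 44 · 157 · 256 · 16 · 4 ≡ 628 (mod 703).
Since 628 ≠ 1, base 2 is a Fermat witness: 703 is composite.

628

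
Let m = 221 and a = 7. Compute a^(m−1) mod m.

217

7^1 ≡ 7 (mod 221)
7^2 ≡ 7^2 = 49 ≡ 49 (mod 221)
7^4 ≡ 49^2 = 2401 ≡ 191 (mod 221)
7^8 ≡ 191^2 = 36481 ≡ 16 (mod 221)
7^16 ≡ 16^2 = 256 ≡ 35 (mod 221)
7^32 ≡ 35^2 = 1225 ≡ 120 (mod 221)
7^64 ≡ 120^2 = 14400 ≡ 35 (mod 221)
7^128 ≡ 35^2 = 1225 ≡ 120 (mod 221)
220 = 128 + 64 + 16 + 8 + 4 in binary powers of 2.
So 7^220 ≡ 120 · 35 · 35 · 16 · 191 ≡ 217 (mod 221).
Since 217 ≠ 1, base 7 is a Fermat witness: 221 is composite.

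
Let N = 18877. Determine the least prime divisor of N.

43

18877 is odd.
Digit sum 31, not divisible by 3.
Ends in 7: not divisible by 5.
7: 18877 = 7·2696 + 5
11: 18877 = 11·1716 + 1
13: 18877 = 13·1452 + 1
17: 18877 = 17·1110 + 7
19: 18877 = 19·993 + 10
23: 18877 = 23·820 + 17
29: 18877 = 29·650 + 27
31: 18877 = 31·608 + 29
37: 18877 = 37·510 + 7
41: 18877 = 41·460 + 17
43: 18877 = 43·439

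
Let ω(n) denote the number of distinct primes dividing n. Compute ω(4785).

4

4785 = 3 · 1595
1595 = 5 · 319
319 = 11 · 29
4785 = 3 · 5 · 11 · 29, which has 4 distinct prime factors.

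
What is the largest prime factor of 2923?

2923 = 37 · 79
79 is prime.
So 2923 = 37 · 79; the largest prime factor is 79.

79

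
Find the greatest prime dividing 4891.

73

4891 = 67 · 73
73 is prime.
So 4891 = 67 · 73; the largest prime factor is 73.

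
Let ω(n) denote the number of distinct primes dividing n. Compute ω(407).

2

407 = 11 · 37
407 = 11 · 37, which has 2 distinct prime factors.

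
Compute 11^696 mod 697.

543

11^1 ≡ 11 (mod 697)
11^2 ≡ 11^2 = 121 ≡ 121 (mod 697)
11^4 ≡ 121^2 = 14641 ≡ 4 (mod 697)
11^8 ≡ 4^2 = 16 ≡ 16 (mod 697)
11^16 ≡ 16^2 = 256 ≡ 256 (mod 697)
11^32 ≡ 256^2 = 65536 ≡ 18 (mod 697)
11^64 ≡ 18^2 = 324 ≡ 324 (mod 697)
11^128 ≡ 324^2 = 104976 ≡ 426 (mod 697)
11^256 ≡ 426^2 = 181476 ≡ 256 (mod 697)
11^512 ≡ 256^2 = 65536 ≡ 18 (mod 697)
696 = 512 + 128 + 32 + 16 + 8 in binary powers of 2.
So 11^696 ≡ 18 · 426 · 18 · 256 · 16 ≡ 543 (mod 697).
Since 543 ≠ 1, base 11 is a Fermat witness: 697 is composite.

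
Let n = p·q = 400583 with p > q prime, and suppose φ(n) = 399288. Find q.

509

φ(n) = (p−1)(q−1) = n − (p+q) + 1, so p + q = 400583 − 399288 + 1 = 1296.
p and q are the roots of t² − 1296t + 400583 = 0.
Discriminant: 1296² − 4·400583 = 1679616 − 1602332 = 77284; √77284 = 278.
q = (1296 − 278)/2 = 509, p = (1296 + 278)/2 = 787.
Check: 509 · 787 = 400583.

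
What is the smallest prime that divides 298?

2

298 is even: 2 divides it.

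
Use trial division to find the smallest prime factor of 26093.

26093 is odd.
Digit sum 20, not divisible by 3.
Ends in 3: not divisible by 5.
7: 26093 = 7·3727 + 4
11: 26093 = 11·2372 + 1
13: 26093 = 13·2007 + 2
17: 26093 = 17·1534 + 15
19: 26093 = 19·1373 + 6
23: 26093 = 23·1134 + 11
29: 26093 = 29·899 + 22
31: 26093 = 31·841 + 22
37: 26093 = 37·705 + 8
41: 26093 = 41·636 + 17
43: 26093 = 43·606 + 35
47: 26093 = 47·555 + 8
53: 26093 = 53·492 + 17
59: 26093 = 59·442 + 15
61: 26093 = 61·427 + 46
67: 26093 = 67·389 + 30
71: 26093 = 71·367 + 36
73: 26093 = 73·357 + 32
79: 26093 = 79·330 + 23
83: 26093 = 83·314 + 31
89: 26093 = 89·293 + 16
97: 26093 = 97·269

97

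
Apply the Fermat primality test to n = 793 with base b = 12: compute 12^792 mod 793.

729

12^1 ≡ 12 (mod 793)
12^2 ≡ 12^2 = 144 ≡ 144 (mod 793)
12^4 ≡ 144^2 = 20736 ≡ 118 (mod 793)
12^8 ≡ 118^2 = 13924 ≡ 443 (mod 793)
12^16 ≡ 443^2 = 196249 ≡ 378 (mod 793)
12^32 ≡ 378^2 = 142884 ≡ 144 (mod 793)
12^64 ≡ 144^2 = 20736 ≡ 118 (mod 793)
12^128 ≡ 118^2 = 13924 ≡ 443 (mod 793)
12^256 ≡ 443^2 = 196249 ≡ 378 (mod 793)
12^512 ≡ 378^2 = 142884 ≡ 144 (mod 793)
792 = 512 + 256 + 16 + 8 in binary powers of 2.
So 12^792 ≡ 144 · 378 · 378 · 443 ≡ 729 (mod 793).
Since 729 ≠ 1, base 12 is a Fermat witness: 793 is composite.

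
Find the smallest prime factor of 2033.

19

2033 is odd.
Digit sum 8, not divisible by 3.
Ends in 3: not divisible by 5.
7: 2033 = 7·290 + 3
11: 2033 = 11·184 + 9
13: 2033 = 13·156 + 5
17: 2033 = 17·119 + 10
19: 2033 = 19·107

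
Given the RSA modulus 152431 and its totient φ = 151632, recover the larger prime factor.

φ(n) = (p−1)(q−1) = n − (p+q) + 1, so p + q = 152431 − 151632 + 1 = 800.
p and q are the roots of t² − 800t + 152431 = 0.
Discriminant: 800² − 4·152431 = 640000 − 609724 = 30276; √30276 = 174.
q = (800 − 174)/2 = 313, p = (800 + 174)/2 = 487.
Check: 313 · 487 = 152431.

487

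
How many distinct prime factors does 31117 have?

31117 = 29^2 · 37
31117 = 29^2 · 37, which has 2 distinct prime factors.

2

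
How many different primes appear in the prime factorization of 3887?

3887 = 13^2 · 23
3887 = 13^2 · 23, which has 2 distinct prime factors.

2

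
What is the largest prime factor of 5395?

83

5395 = 5 · 1079
1079 = 13 · 83
83 is prime.
So 5395 = 5 · 13 · 83; the largest prime factor is 83.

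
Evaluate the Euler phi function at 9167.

8976

Factor: 9167 = 89 · 103.
φ(9167) = (89−1) · (103−1) = 88 · 102 = 8976.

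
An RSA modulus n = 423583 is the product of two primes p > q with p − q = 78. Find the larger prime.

691

Since p = q + 78, we have 423583 = q(q + 78), so q² + 78q − 423583 = 0.
Discriminant: 78² + 4·423583 = 6084 + 1694332 = 1700416; √1700416 = 1304.
q = (−78 + 1304)/2 = 613, and p = q + 78 = 691.
Check: 613 · 691 = 423583.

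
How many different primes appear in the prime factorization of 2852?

2852 = 2^2 · 713
713 = 23 · 31
2852 = 2^2 · 23 · 31, which has 3 distinct prime factors.

3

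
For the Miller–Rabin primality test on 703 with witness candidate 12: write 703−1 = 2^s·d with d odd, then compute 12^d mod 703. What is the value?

703 − 1 = 702 = 2^1 · 351, so d = 351.
12^1 ≡ 12 (mod 703)
12^2 ≡ 12^2 = 144 ≡ 144 (mod 703)
12^4 ≡ 144^2 = 20736 ≡ 349 (mod 703)
12^8 ≡ 349^2 = 121801 ≡ 182 (mod 703)
12^16 ≡ 182^2 = 33124 ≡ 83 (mod 703)
12^32 ≡ 83^2 = 6889 ≡ 562 (mod 703)
12^64 ≡ 562^2 = 315844 ≡ 197 (mod 703)
12^128 ≡ 197^2 = 38809 ≡ 144 (mod 703)
12^256 ≡ 144^2 = 20736 ≡ 349 (mod 703)
351 = 256 + 64 + 16 + 8 + 4 + 2 + 1 in binary powers of 2.
So 12^351 ≡ 349 · 197 · 83 · 182 · 349 · 144 · 12 ≡ 75 (mod 703).
Squaring chain: 75; never reaches −1, so base 12 is a Miller–Rabin witness that 703 is composite.

75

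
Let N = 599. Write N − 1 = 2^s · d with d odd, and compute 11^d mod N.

598

599 − 1 = 598 = 2^1 · 299, so d = 299.
11^1 ≡ 11 (mod 599)
11^2 ≡ 11^2 = 121 ≡ 121 (mod 599)
11^4 ≡ 121^2 = 14641 ≡ 265 (mod 599)
11^8 ≡ 265^2 = 70225 ≡ 142 (mod 599)
11^16 ≡ 142^2 = 20164 ≡ 397 (mod 599)
11^32 ≡ 397^2 = 157609 ≡ 72 (mod 599)
11^64 ≡ 72^2 = 5184 ≡ 392 (mod 599)
11^128 ≡ 392^2 = 153664 ≡ 320 (mod 599)
11^256 ≡ 320^2 = 102400 ≡ 570 (mod 599)
299 = 256 + 32 + 8 + 2 + 1 in binary powers of 2.
So 11^299 ≡ 570 · 72 · 142 · 121 · 11 ≡ 598 (mod 599).
Since 11^d ≡ 598 (mod 599), base 11 does not prove 599 composite.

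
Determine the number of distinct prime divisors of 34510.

5

34510 = 2 · 17255
17255 = 5 · 3451
3451 = 7 · 493
493 = 17 · 29
34510 = 2 · 5 · 7 · 17 · 29, which has 5 distinct prime factors.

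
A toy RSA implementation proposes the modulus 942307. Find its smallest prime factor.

31

942307 is odd.
Digit sum 25, not divisible by 3.
Ends in 7: not divisible by 5.
7: 942307 = 7·134615 + 2
11: 942307 = 11·85664 + 3
13: 942307 = 13·72485 + 2
17: 942307 = 17·55429 + 14
19: 942307 = 19·49595 + 2
23: 942307 = 23·40969 + 20
29: 942307 = 29·32493 + 10
31: 942307 = 31·30397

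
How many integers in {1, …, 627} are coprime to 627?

Factor: 627 = 3 · 11 · 19.
φ(627) = (3−1) · (11−1) · (19−1) = 2 · 10 · 18 = 360.

360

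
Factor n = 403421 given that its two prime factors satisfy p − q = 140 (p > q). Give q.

Since p = q + 140, we have 403421 = q(q + 140), so q² + 140q − 403421 = 0.
Discriminant: 140² + 4·403421 = 19600 + 1613684 = 1633284; √1633284 = 1278.
q = (−140 + 1278)/2 = 569, and p = q + 140 = 709.
Check: 569 · 709 = 403421.

569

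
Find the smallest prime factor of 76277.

83

76277 is odd.
Digit sum 29, not divisible by 3.
Ends in 7: not divisible by 5.
7: 76277 = 7·10896 + 5
11: 76277 = 11·6934 + 3
13: 76277 = 13·5867 + 6
17: 76277 = 17·4486 + 15
19: 76277 = 19·4014 + 11
23: 76277 = 23·3316 + 9
29: 76277 = 29·2630 + 7
31: 76277 = 31·2460 + 17
37: 76277 = 37·2061 + 20
41: 76277 = 41·1860 + 17
43: 76277 = 43·1773 + 38
47: 76277 = 47·1622 + 43
53: 76277 = 53·1439 + 10
59: 76277 = 59·1292 + 49
61: 76277 = 61·1250 + 27
67: 76277 = 67·1138 + 31
71: 76277 = 71·1074 + 23
73: 76277 = 73·1044 + 65
79: 76277 = 79·965 + 42
83: 76277 = 83·919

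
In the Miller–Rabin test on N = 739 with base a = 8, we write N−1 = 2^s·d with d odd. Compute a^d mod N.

738

739 − 1 = 738 = 2^1 · 369, so d = 369.
8^1 ≡ 8 (mod 739)
8^2 ≡ 8^2 = 64 ≡ 64 (mod 739)
8^4 ≡ 64^2 = 4096 ≡ 401 (mod 739)
8^8 ≡ 401^2 = 160801 ≡ 438 (mod 739)
8^16 ≡ 438^2 = 191844 ≡ 443 (mod 739)
8^32 ≡ 443^2 = 196249 ≡ 414 (mod 739)
8^64 ≡ 414^2 = 171396 ≡ 687 (mod 739)
8^128 ≡ 687^2 = 471969 ≡ 487 (mod 739)
8^256 ≡ 487^2 = 237169 ≡ 689 (mod 739)
369 = 256 + 64 + 32 + 16 + 1 in binary powers of 2.
So 8^369 ≡ 689 · 687 · 414 · 443 · 8 ≡ 738 (mod 739).
Since 8^d ≡ 738 (mod 739), base 8 does not prove 739 composite.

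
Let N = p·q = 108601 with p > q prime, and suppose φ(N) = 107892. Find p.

487

φ(n) = (p−1)(q−1) = n − (p+q) + 1, so p + q = 108601 − 107892 + 1 = 710.
p and q are the roots of t² − 710t + 108601 = 0.
Discriminant: 710² − 4·108601 = 504100 − 434404 = 69696; √69696 = 264.
q = (710 − 264)/2 = 223, p = (710 + 264)/2 = 487.
Check: 223 · 487 = 108601.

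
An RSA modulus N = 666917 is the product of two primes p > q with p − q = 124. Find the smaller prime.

757

Since p = q + 124, we have 666917 = q(q + 124), so q² + 124q − 666917 = 0.
Discriminant: 124² + 4·666917 = 15376 + 2667668 = 2683044; √2683044 = 1638.
q = (−124 + 1638)/2 = 757, and p = q + 124 = 881.
Check: 757 · 881 = 666917.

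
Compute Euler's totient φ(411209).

Factor: 411209 = 43 · 73 · 131.
φ(411209) = (43−1) · (73−1) · (131−1) = 42 · 72 · 130 = 393120.

393120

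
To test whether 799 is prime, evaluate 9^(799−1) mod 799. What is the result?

225

9^1 ≡ 9 (mod 799)
9^2 ≡ 9^2 = 81 ≡ 81 (mod 799)
9^4 ≡ 81^2 = 6561 ≡ 169 (mod 799)
9^8 ≡ 169^2 = 28561 ≡ 596 (mod 799)
9^16 ≡ 596^2 = 355216 ≡ 460 (mod 799)
9^32 ≡ 460^2 = 211600 ≡ 664 (mod 799)
9^64 ≡ 664^2 = 440896 ≡ 647 (mod 799)
9^128 ≡ 647^2 = 418609 ≡ 732 (mod 799)
9^256 ≡ 732^2 = 535824 ≡ 494 (mod 799)
9^512 ≡ 494^2 = 244036 ≡ 341 (mod 799)
798 = 512 + 256 + 16 + 8 + 4 + 2 in binary powers of 2.
So 9^798 ≡ 341 · 494 · 460 · 596 · 169 · 81 ≡ 225 (mod 799).
Since 225 ≠ 1, base 9 is a Fermat witness: 799 is composite.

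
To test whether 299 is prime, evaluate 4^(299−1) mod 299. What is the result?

165

4^1 ≡ 4 (mod 299)
4^2 ≡ 4^2 = 16 ≡ 16 (mod 299)
4^4 ≡ 16^2 = 256 ≡ 256 (mod 299)
4^8 ≡ 256^2 = 65536 ≡ 55 (mod 299)
4^16 ≡ 55^2 = 3025 ≡ 35 (mod 299)
4^32 ≡ 35^2 = 1225 ≡ 29 (mod 299)
4^64 ≡ 29^2 = 841 ≡ 243 (mod 299)
4^128 ≡ 243^2 = 59049 ≡ 146 (mod 299)
4^256 ≡ 146^2 = 21316 ≡ 87 (mod 299)
298 = 256 + 32 + 8 + 2 in binary powers of 2.
So 4^298 ≡ 87 · 29 · 55 · 16 ≡ 165 (mod 299).
Since 165 ≠ 1, base 4 is a Fermat witness: 299 is composite.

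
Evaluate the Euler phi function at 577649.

552960

Factor: 577649 = 41 · 73 · 193.
φ(577649) = (41−1) · (73−1) · (193−1) = 40 · 72 · 192 = 552960.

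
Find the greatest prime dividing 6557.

83

6557 = 79 · 83
83 is prime.
So 6557 = 79 · 83; the largest prime factor is 83.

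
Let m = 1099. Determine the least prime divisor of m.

7

1099 is odd.
Digit sum 19, not divisible by 3.
Ends in 9: not divisible by 5.
7: 1099 = 7·157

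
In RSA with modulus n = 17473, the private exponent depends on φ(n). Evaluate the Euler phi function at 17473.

Factor: 17473 = 101 · 173.
φ(17473) = (101−1) · (173−1) = 100 · 172 = 17200.

17200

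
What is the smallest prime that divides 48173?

67

48173 is odd.
Digit sum 23, not divisible by 3.
Ends in 3: not divisible by 5.
7: 48173 = 7·6881 + 6
11: 48173 = 11·4379 + 4
13: 48173 = 13·3705 + 8
17: 48173 = 17·2833 + 12
19: 48173 = 19·2535 + 8
23: 48173 = 23·2094 + 11
29: 48173 = 29·1661 + 4
31: 48173 = 31·1553 + 30
37: 48173 = 37·1301 + 36
41: 48173 = 41·1174 + 39
43: 48173 = 43·1120 + 13
47: 48173 = 47·1024 + 45
53: 48173 = 53·908 + 49
59: 48173 = 59·816 + 29
61: 48173 = 61·789 + 44
67: 48173 = 67·719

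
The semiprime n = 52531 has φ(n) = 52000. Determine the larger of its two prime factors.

401

φ(n) = (p−1)(q−1) = n − (p+q) + 1, so p + q = 52531 − 52000 + 1 = 532.
p and q are the roots of t² − 532t + 52531 = 0.
Discriminant: 532² − 4·52531 = 283024 − 210124 = 72900; √72900 = 270.
q = (532 − 270)/2 = 131, p = (532 + 270)/2 = 401.
Check: 131 · 401 = 52531.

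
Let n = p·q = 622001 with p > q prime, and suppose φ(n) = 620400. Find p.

941

φ(n) = (p−1)(q−1) = n − (p+q) + 1, so p + q = 622001 − 620400 + 1 = 1602.
p and q are the roots of t² − 1602t + 622001 = 0.
Discriminant: 1602² − 4·622001 = 2566404 − 2488004 = 78400; √78400 = 280.
q = (1602 − 280)/2 = 661, p = (1602 + 280)/2 = 941.
Check: 661 · 941 = 622001.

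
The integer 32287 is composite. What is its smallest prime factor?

83

32287 is odd.
Digit sum 22, not divisible by 3.
Ends in 7: not divisible by 5.
7: 32287 = 7·4612 + 3
11: 32287 = 11·2935 + 2
13: 32287 = 13·2483 + 8
17: 32287 = 17·1899 + 4
19: 32287 = 19·1699 + 6
23: 32287 = 23·1403 + 18
29: 32287 = 29·1113 + 10
31: 32287 = 31·1041 + 16
37: 32287 = 37·872 + 23
41: 32287 = 41·787 + 20
43: 32287 = 43·750 + 37
47: 32287 = 47·686 + 45
53: 32287 = 53·609 + 10
59: 32287 = 59·547 + 14
61: 32287 = 61·529 + 18
67: 32287 = 67·481 + 60
71: 32287 = 71·454 + 53
73: 32287 = 73·442 + 21
79: 32287 = 79·408 + 55
83: 32287 = 83·389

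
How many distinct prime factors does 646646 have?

646646 = 2 · 323323
323323 = 7 · 46189
46189 = 11 · 4199
4199 = 13 · 323
323 = 17 · 19
646646 = 2 · 7 · 11 · 13 · 17 · 19, which has 6 distinct prime factors.

6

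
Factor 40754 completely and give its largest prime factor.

40754 = 2 · 20377
20377 = 7 · 2911
2911 = 41 · 71
71 is prime.
So 40754 = 2 · 7 · 41 · 71; the largest prime factor is 71.

71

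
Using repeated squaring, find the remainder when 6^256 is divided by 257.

1

6^1 ≡ 6 (mod 257)
6^2 ≡ 6^2 = 36 ≡ 36 (mod 257)
6^4 ≡ 36^2 = 1296 ≡ 11 (mod 257)
6^8 ≡ 11^2 = 121 ≡ 121 (mod 257)
6^16 ≡ 121^2 = 14641 ≡ 249 (mod 257)
6^32 ≡ 249^2 = 62001 ≡ 64 (mod 257)
6^64 ≡ 64^2 = 4096 ≡ 241 (mod 257)
6^128 ≡ 241^2 = 58081 ≡ 256 (mod 257)
6^256 ≡ 256^2 = 65536 ≡ 1 (mod 257)
256 = 256 in binary powers of 2.
So 6^256 ≡ 1 ≡ 1 (mod 257).
Since the result is 1, base 6 gives no evidence that 257 is composite.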